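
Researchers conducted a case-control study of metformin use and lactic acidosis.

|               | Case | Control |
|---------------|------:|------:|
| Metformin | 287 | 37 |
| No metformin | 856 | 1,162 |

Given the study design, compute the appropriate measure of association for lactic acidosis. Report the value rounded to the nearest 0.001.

10.530

Cells: a = 287, b = 37, c = 856, d = 1162.
This is a case-control study: participants were sampled on outcome status, so risks in the source population cannot be estimated directly — relative risk is not valid here. The odds ratio is the appropriate measure.
OR = (a·d)/(b·c) = (287 × 1162) / (37 × 856) = 333494 / 31672 = 10.52962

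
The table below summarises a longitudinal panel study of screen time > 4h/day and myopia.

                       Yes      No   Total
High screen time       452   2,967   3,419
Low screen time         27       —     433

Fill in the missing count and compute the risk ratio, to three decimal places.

2.120

The missing cell is in the unexposed row: 433 − 27 = 406.
So a = 452, b = 2967, c = 27, d = 406.
RR = [a/(a+b)] / [c/(c+d)] = (452/3419) / (27/433) = 0.13220/0.06236 = 2.12013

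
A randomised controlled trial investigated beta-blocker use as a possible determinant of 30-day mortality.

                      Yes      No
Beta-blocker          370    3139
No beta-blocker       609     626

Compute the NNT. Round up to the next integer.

3

Risk in treated group = 370/3509 = 0.10544; risk in control = 609/1235 = 0.49312.
Absolute risk reduction = 0.49312 − 0.10544 = 0.38767
NNT = 1 / ARR = 1 / 0.38767 = 2.579 → round up → 3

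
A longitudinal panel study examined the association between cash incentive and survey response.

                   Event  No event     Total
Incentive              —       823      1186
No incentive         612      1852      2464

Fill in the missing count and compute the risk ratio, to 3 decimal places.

1.232

The missing cell is in the exposed row: 1186 − 823 = 363.
So a = 363, b = 823, c = 612, d = 1852.
RR = [a/(a+b)] / [c/(c+d)] = (363/1186) / (612/2464) = 0.30607/0.24838 = 1.23229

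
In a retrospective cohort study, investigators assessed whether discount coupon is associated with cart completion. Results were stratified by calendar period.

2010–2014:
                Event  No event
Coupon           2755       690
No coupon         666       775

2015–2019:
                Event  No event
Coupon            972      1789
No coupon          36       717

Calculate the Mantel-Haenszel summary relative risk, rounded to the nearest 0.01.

RR_MH = Σ(aᵢ·n₀ᵢ/nᵢ) / Σ(cᵢ·n₁ᵢ/nᵢ), with n₁ᵢ = aᵢ+bᵢ (exposed), n₀ᵢ = cᵢ+dᵢ (unexposed), nᵢ = n₁ᵢ+n₀ᵢ.
Stratum 1 (2010–2014): n₁ = 3445, n₀ = 1441, n = 4886; a·n₀/n = 2755·1441/4886 = 812.5164; c·n₁/n = 666·3445/4886 = 469.5804
Stratum 2 (2015–2019): n₁ = 2761, n₀ = 753, n = 3514; a·n₀/n = 972·753/3514 = 208.2857; c·n₁/n = 36·2761/3514 = 28.2857
RR_MH = (812.5164 + 208.2857) / (469.5804 + 28.2857) = 1020.8021 / 497.8661 = 2.05035

2.05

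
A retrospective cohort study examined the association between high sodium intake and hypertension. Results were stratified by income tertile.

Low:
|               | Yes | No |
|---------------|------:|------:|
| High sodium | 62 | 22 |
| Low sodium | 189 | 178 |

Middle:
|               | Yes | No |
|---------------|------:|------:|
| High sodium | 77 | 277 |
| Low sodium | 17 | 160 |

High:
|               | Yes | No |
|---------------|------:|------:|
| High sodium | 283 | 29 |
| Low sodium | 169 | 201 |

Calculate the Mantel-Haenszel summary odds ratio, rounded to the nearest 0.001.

5.186

OR_MH = Σ(aᵢdᵢ/nᵢ) / Σ(bᵢcᵢ/nᵢ), where nᵢ is the stratum total.
Stratum 1 (Low): n = 451; a·d/n = 62·178/451 = 24.4701; b·c/n = 22·189/451 = 9.2195
Stratum 2 (Middle): n = 531; a·d/n = 77·160/531 = 23.2015; b·c/n = 277·17/531 = 8.8682
Stratum 3 (High): n = 682; a·d/n = 283·201/682 = 83.4062; b·c/n = 29·169/682 = 7.1862
OR_MH = (24.4701 + 23.2015 + 83.4062) / (9.2195 + 8.8682 + 7.1862) = 131.0777 / 25.2739 = 5.18629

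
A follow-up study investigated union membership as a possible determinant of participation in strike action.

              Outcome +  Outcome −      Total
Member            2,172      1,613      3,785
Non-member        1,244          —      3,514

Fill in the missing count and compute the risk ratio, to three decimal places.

1.621

The missing cell is in the unexposed row: 3514 − 1244 = 2270.
So a = 2172, b = 1613, c = 1244, d = 2270.
RR = [a/(a+b)] / [c/(c+d)] = (2172/3785) / (1244/3514) = 0.57384/0.35401 = 1.62097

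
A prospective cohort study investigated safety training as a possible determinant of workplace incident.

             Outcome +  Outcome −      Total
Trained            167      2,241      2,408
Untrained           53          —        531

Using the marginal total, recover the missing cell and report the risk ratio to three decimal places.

The missing cell is in the unexposed row: 531 − 53 = 478.
So a = 167, b = 2241, c = 53, d = 478.
RR = [a/(a+b)] / [c/(c+d)] = (167/2408) / (53/531) = 0.06935/0.09981 = 0.69483

0.695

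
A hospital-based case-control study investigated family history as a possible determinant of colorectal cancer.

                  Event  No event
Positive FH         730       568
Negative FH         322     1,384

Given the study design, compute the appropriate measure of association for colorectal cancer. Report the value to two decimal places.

5.52

Cells: a = 730, b = 568, c = 322, d = 1384.
This is a hospital-based case-control study: participants were sampled on outcome status, so risks in the source population cannot be estimated directly — relative risk is not valid here. The odds ratio is the appropriate measure.
OR = (a·d)/(b·c) = (730 × 1384) / (568 × 322) = 1010320 / 182896 = 5.52401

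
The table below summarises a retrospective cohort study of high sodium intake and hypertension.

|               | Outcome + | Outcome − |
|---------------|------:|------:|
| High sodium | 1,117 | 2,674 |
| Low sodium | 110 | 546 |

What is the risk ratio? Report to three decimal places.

Cells: a = 1117, b = 2674, c = 110, d = 546.
Risk in exposed = 1117/3791 = 0.29465; risk in unexposed = 110/656 = 0.16768.
RR = 0.29465 / 0.16768 = 1.75716
The risk among the exposed is 1.76 times that among the unexposed.

1.757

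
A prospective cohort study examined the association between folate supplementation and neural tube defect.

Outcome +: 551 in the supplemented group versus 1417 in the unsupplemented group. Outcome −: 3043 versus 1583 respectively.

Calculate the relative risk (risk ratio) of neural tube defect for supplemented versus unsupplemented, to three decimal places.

0.325

From the description: a = 551, b = 3043, c = 1417, d = 1583.
Risk in exposed = 551/3594 = 0.15331; risk in unexposed = 1417/3000 = 0.47233.
RR = 0.15331 / 0.47233 = 0.32458
The risk is 68% lower among the exposed than among the unexposed.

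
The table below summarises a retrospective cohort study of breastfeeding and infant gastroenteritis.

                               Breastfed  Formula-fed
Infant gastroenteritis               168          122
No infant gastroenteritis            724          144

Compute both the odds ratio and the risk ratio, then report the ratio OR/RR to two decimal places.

Reading the table with exposure as columns: a = 168 (Breastfed, case), b = 724 (Breastfed, non-case), c = 122 (Formula-fed, case), d = 144.
OR = (168·144)/(724·122) = 24192/88328 = 0.27389
Risk in exposed = 168/892 = 0.18834; risk in unexposed = 122/266 = 0.45865; RR = 0.41064
OR/RR = 0.27389 / 0.41064 = 0.66697
The outcome is not rare, so the OR lies further from 1 than the RR.

0.67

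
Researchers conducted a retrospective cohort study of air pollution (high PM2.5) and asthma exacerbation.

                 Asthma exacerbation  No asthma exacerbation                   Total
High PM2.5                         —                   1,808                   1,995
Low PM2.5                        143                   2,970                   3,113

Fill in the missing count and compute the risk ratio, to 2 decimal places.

The missing cell is in the exposed row: 1995 − 1808 = 187.
So a = 187, b = 1808, c = 143, d = 2970.
RR = [a/(a+b)] / [c/(c+d)] = (187/1995) / (143/3113) = 0.09373/0.04594 = 2.04052

2.04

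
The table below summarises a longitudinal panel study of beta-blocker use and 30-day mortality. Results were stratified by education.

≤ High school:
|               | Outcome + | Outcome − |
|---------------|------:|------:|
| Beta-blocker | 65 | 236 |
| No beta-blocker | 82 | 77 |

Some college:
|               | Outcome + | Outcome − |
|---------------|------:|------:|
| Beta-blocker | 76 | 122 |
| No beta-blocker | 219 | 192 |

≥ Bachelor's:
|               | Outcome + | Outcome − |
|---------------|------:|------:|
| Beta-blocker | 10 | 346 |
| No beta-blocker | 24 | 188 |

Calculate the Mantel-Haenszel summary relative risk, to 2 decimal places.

0.55

RR_MH = Σ(aᵢ·n₀ᵢ/nᵢ) / Σ(cᵢ·n₁ᵢ/nᵢ), with n₁ᵢ = aᵢ+bᵢ (exposed), n₀ᵢ = cᵢ+dᵢ (unexposed), nᵢ = n₁ᵢ+n₀ᵢ.
Stratum 1 (≤ High school): n₁ = 301, n₀ = 159, n = 460; a·n₀/n = 65·159/460 = 22.4674; c·n₁/n = 82·301/460 = 53.6565
Stratum 2 (Some college): n₁ = 198, n₀ = 411, n = 609; a·n₀/n = 76·411/609 = 51.2906; c·n₁/n = 219·198/609 = 71.2020
Stratum 3 (≥ Bachelor's): n₁ = 356, n₀ = 212, n = 568; a·n₀/n = 10·212/568 = 3.7324; c·n₁/n = 24·356/568 = 15.0423
RR_MH = (22.4674 + 51.2906 + 3.7324) / (53.6565 + 71.2020 + 15.0423) = 77.4904 / 139.9007 = 0.55390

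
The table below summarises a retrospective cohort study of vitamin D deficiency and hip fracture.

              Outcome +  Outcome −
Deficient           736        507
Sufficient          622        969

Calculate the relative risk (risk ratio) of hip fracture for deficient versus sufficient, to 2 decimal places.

1.51

Cells: a = 736, b = 507, c = 622, d = 969.
Risk in exposed = 736/1243 = 0.59212; risk in unexposed = 622/1591 = 0.39095.
RR = 0.59212 / 0.39095 = 1.51456
The risk among the exposed is 1.51 times that among the unexposed.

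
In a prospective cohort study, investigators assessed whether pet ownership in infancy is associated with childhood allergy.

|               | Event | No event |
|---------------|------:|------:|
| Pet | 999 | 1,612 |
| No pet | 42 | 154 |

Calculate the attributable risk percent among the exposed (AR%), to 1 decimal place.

Cells: a = 999, b = 1612, c = 42, d = 154.
Risk in exposed = 999/2611 = 0.38261; risk in unexposed = 42/196 = 0.21429.
RR = 0.38261/0.21429 = 1.78552
AR% = (RR − 1)/RR × 100 = (1.78552 − 1)/1.78552 × 100 = 43.9940%

44.0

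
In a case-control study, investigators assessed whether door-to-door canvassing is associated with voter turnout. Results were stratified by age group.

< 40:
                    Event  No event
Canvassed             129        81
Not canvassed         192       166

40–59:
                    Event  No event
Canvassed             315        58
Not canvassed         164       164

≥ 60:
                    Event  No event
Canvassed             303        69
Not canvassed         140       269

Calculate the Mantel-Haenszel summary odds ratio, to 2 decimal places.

OR_MH = Σ(aᵢdᵢ/nᵢ) / Σ(bᵢcᵢ/nᵢ), where nᵢ is the stratum total.
Stratum 1 (< 40): n = 568; a·d/n = 129·166/568 = 37.7007; b·c/n = 81·192/568 = 27.3803
Stratum 2 (40–59): n = 701; a·d/n = 315·164/701 = 73.6947; b·c/n = 58·164/701 = 13.5692
Stratum 3 (≥ 60): n = 781; a·d/n = 303·269/781 = 104.3624; b·c/n = 69·140/781 = 12.3688
OR_MH = (37.7007 + 73.6947 + 104.3624) / (27.3803 + 13.5692 + 12.3688) = 215.7578 / 53.3182 = 4.04660

4.05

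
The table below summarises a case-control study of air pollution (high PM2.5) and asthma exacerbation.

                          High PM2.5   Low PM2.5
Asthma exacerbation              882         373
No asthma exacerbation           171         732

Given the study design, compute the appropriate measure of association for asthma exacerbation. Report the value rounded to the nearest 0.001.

Reading the table with exposure as columns: a = 882 (High PM2.5, case), b = 171 (High PM2.5, non-case), c = 373 (Low PM2.5, case), d = 732.
This is a case-control study: participants were sampled on outcome status, so risks in the source population cannot be estimated directly — relative risk is not valid here. The odds ratio is the appropriate measure.
OR = (a·d)/(b·c) = (882 × 732) / (171 × 373) = 645624 / 63783 = 10.12220

10.122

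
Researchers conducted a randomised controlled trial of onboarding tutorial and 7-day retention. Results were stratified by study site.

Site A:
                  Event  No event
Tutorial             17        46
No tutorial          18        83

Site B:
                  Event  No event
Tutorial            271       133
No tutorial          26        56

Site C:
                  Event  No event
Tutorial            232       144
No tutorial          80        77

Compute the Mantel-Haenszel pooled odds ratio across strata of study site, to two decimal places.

OR_MH = Σ(aᵢdᵢ/nᵢ) / Σ(bᵢcᵢ/nᵢ), where nᵢ is the stratum total.
Stratum 1 (Site A): n = 164; a·d/n = 17·83/164 = 8.6037; b·c/n = 46·18/164 = 5.0488
Stratum 2 (Site B): n = 486; a·d/n = 271·56/486 = 31.2263; b·c/n = 133·26/486 = 7.1152
Stratum 3 (Site C): n = 533; a·d/n = 232·77/533 = 33.5159; b·c/n = 144·80/533 = 21.6135
OR_MH = (8.6037 + 31.2263 + 33.5159) / (5.0488 + 7.1152 + 21.6135) = 73.3459 / 33.7775 = 2.17144

2.17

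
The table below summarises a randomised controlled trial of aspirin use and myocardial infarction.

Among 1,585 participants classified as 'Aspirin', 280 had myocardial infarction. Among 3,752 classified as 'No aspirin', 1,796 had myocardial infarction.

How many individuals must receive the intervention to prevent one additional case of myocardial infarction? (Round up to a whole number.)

4

Risk in treated group = 280/1585 = 0.17666; risk in control = 1796/3752 = 0.47868.
Absolute risk reduction = 0.47868 − 0.17666 = 0.30202
NNT = 1 / ARR = 1 / 0.30202 = 3.311 → round up → 4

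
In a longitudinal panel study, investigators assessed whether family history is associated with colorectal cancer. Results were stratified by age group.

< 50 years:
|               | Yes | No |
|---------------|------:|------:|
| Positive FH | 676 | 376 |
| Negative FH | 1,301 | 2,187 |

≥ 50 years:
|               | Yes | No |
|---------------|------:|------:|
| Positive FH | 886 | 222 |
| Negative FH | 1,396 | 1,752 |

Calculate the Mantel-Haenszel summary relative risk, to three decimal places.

1.767

RR_MH = Σ(aᵢ·n₀ᵢ/nᵢ) / Σ(cᵢ·n₁ᵢ/nᵢ), with n₁ᵢ = aᵢ+bᵢ (exposed), n₀ᵢ = cᵢ+dᵢ (unexposed), nᵢ = n₁ᵢ+n₀ᵢ.
Stratum 1 (< 50 years): n₁ = 1052, n₀ = 3488, n = 4540; a·n₀/n = 676·3488/4540 = 519.3586; c·n₁/n = 1301·1052/4540 = 301.4652
Stratum 2 (≥ 50 years): n₁ = 1108, n₀ = 3148, n = 4256; a·n₀/n = 886·3148/4256 = 655.3402; c·n₁/n = 1396·1108/4256 = 363.4323
RR_MH = (519.3586 + 655.3402) / (301.4652 + 363.4323) = 1174.6988 / 664.8975 = 1.76674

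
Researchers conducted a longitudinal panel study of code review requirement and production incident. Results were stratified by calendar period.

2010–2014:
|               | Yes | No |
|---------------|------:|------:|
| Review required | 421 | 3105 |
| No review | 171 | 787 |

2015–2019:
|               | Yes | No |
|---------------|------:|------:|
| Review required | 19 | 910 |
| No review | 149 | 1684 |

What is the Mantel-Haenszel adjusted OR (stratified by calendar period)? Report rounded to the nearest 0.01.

OR_MH = Σ(aᵢdᵢ/nᵢ) / Σ(bᵢcᵢ/nᵢ), where nᵢ is the stratum total.
Stratum 1 (2010–2014): n = 4484; a·d/n = 421·787/4484 = 73.8909; b·c/n = 3105·171/4484 = 118.4110
Stratum 2 (2015–2019): n = 2762; a·d/n = 19·1684/2762 = 11.5844; b·c/n = 910·149/2762 = 49.0912
OR_MH = (73.8909 + 11.5844) / (118.4110 + 49.0912) = 85.4753 / 167.5023 = 0.51029

0.51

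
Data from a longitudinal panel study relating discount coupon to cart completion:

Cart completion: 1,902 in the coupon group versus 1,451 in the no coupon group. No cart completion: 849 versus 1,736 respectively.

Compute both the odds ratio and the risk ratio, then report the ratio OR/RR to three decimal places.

1.765

From the description: a = 1902, b = 849, c = 1451, d = 1736.
OR = (1902·1736)/(849·1451) = 3301872/1231899 = 2.68031
Risk in exposed = 1902/2751 = 0.69138; risk in unexposed = 1451/3187 = 0.45529; RR = 1.51857
OR/RR = 2.68031 / 1.51857 = 1.76502
The outcome is not rare, so the OR lies further from 1 than the RR.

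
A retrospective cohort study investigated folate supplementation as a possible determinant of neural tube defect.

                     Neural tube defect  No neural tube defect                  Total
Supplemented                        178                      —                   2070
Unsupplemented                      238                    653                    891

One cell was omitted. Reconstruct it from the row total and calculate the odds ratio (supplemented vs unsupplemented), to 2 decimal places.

The missing cell is in the exposed row: 2070 − 178 = 1892.
So a = 178, b = 1892, c = 238, d = 653.
OR = (a·d)/(b·c) = (178 × 653) / (1892 × 238) = 116234 / 450296 = 0.25813

0.26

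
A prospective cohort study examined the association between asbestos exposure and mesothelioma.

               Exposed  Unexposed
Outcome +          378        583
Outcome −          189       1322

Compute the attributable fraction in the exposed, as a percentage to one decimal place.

54.1

Reading the table with exposure as columns: a = 378 (Exposed, case), b = 189 (Exposed, non-case), c = 583 (Unexposed, case), d = 1322.
Risk in exposed = 378/567 = 0.66667; risk in unexposed = 583/1905 = 0.30604.
RR = 0.66667/0.30604 = 2.17839
AR% = (RR − 1)/RR × 100 = (2.17839 − 1)/2.17839 × 100 = 54.0945%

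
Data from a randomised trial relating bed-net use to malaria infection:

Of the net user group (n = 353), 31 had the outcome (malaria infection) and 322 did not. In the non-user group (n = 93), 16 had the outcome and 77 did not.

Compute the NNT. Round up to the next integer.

Risk in treated group = 31/353 = 0.08782; risk in control = 16/93 = 0.17204.
Absolute risk reduction = 0.17204 − 0.08782 = 0.08422
NNT = 1 / ARR = 1 / 0.08422 = 11.873 → round up → 12

12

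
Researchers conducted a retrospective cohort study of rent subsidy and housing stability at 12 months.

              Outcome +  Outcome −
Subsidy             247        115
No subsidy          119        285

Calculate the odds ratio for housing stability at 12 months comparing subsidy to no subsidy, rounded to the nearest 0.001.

Cells: a = 247, b = 115, c = 119, d = 285.
OR = (a·d)/(b·c) = (247 × 285) / (115 × 119) = 70395 / 13685 = 5.14395
The odds of housing stability at 12 months are about 5.14 times as high in the subsidy group.

5.144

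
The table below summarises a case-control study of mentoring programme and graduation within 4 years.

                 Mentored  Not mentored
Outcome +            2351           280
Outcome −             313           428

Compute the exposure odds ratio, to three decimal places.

11.481

Reading the table with exposure as columns: a = 2351 (Mentored, case), b = 313 (Mentored, non-case), c = 280 (Not mentored, case), d = 428.
OR = (a·d)/(b·c) = (2351 × 428) / (313 × 280) = 1006228 / 87640 = 11.48138
The odds of graduation within 4 years are about 11.48 times as high in the mentored group.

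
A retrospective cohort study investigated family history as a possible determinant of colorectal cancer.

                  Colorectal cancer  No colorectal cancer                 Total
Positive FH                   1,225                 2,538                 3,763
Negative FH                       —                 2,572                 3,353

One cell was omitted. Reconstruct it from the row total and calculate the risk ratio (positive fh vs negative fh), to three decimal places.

1.398

The missing cell is in the unexposed row: 3353 − 2572 = 781.
So a = 1225, b = 2538, c = 781, d = 2572.
RR = [a/(a+b)] / [c/(c+d)] = (1225/3763) / (781/3353) = 0.32554/0.23293 = 1.39760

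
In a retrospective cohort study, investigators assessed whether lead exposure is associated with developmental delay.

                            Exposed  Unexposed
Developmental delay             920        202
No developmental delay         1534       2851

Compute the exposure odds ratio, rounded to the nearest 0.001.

Reading the table with exposure as columns: a = 920 (Exposed, case), b = 1534 (Exposed, non-case), c = 202 (Unexposed, case), d = 2851.
OR = (a·d)/(b·c) = (920 × 2851) / (1534 × 202) = 2622920 / 309868 = 8.46464
The odds of developmental delay are about 8.46 times as high in the exposed group.

8.465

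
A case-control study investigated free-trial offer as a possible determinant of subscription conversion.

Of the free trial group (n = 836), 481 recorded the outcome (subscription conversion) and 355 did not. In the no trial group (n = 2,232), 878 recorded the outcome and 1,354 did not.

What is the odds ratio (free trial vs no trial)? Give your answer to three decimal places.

2.089

From the description: a = 481, b = 355, c = 878, d = 1354.
OR = (a·d)/(b·c) = (481 × 1354) / (355 × 878) = 651274 / 311690 = 2.08949
The odds of subscription conversion are about 2.09 times as high in the free trial group.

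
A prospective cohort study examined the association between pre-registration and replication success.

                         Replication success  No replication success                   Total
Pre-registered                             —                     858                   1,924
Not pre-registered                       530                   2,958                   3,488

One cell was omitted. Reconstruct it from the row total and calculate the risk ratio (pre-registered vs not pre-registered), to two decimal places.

The missing cell is in the exposed row: 1924 − 858 = 1066.
So a = 1066, b = 858, c = 530, d = 2958.
RR = [a/(a+b)] / [c/(c+d)] = (1066/1924) / (530/3488) = 0.55405/0.15195 = 3.64630

3.65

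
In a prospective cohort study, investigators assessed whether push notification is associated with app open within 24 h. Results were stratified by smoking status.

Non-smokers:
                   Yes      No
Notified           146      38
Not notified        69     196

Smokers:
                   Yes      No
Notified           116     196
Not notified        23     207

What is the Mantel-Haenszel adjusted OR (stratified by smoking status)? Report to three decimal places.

OR_MH = Σ(aᵢdᵢ/nᵢ) / Σ(bᵢcᵢ/nᵢ), where nᵢ is the stratum total.
Stratum 1 (Non-smokers): n = 449; a·d/n = 146·196/449 = 63.7327; b·c/n = 38·69/449 = 5.8396
Stratum 2 (Smokers): n = 542; a·d/n = 116·207/542 = 44.3026; b·c/n = 196·23/542 = 8.3173
OR_MH = (63.7327 + 44.3026) / (5.8396 + 8.3173) = 108.0353 / 14.1570 = 7.63124

7.631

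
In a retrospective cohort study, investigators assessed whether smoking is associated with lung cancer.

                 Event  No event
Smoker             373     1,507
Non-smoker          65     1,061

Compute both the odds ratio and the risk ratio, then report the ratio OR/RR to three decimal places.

Cells: a = 373, b = 1507, c = 65, d = 1061.
OR = (373·1061)/(1507·65) = 395753/97955 = 4.04015
Risk in exposed = 373/1880 = 0.19840; risk in unexposed = 65/1126 = 0.05773; RR = 3.43697
OR/RR = 4.04015 / 3.43697 = 1.17550
The outcome is not rare, so the OR lies further from 1 than the RR.

1.175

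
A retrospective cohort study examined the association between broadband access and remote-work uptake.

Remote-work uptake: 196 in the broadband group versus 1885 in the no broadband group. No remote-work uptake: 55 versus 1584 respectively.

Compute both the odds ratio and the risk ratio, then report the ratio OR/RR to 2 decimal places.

2.08

From the description: a = 196, b = 55, c = 1885, d = 1584.
OR = (196·1584)/(55·1885) = 310464/103675 = 2.99459
Risk in exposed = 196/251 = 0.78088; risk in unexposed = 1885/3469 = 0.54338; RR = 1.43706
OR/RR = 2.99459 / 1.43706 = 2.08383
The outcome is not rare, so the OR lies further from 1 than the RR.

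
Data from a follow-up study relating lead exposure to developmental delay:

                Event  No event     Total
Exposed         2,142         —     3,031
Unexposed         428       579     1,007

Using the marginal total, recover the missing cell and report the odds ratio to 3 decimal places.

The missing cell is in the exposed row: 3031 − 2142 = 889.
So a = 2142, b = 889, c = 428, d = 579.
OR = (a·d)/(b·c) = (2142 × 579) / (889 × 428) = 1240218 / 380492 = 3.25951

3.260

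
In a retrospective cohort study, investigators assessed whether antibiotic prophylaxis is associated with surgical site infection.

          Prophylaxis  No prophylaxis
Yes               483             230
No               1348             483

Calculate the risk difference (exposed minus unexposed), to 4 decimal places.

Reading the table with exposure as columns: a = 483 (Prophylaxis, case), b = 1348 (Prophylaxis, non-case), c = 230 (No prophylaxis, case), d = 483.
Risk in exposed = 483/1831 = 0.263790; risk in unexposed = 230/713 = 0.322581.
Risk difference = 0.263790 − 0.322581 = -0.058790

-0.0588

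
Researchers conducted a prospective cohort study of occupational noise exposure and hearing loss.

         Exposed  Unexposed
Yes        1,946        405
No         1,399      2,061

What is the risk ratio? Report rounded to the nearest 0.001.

3.542

Reading the table with exposure as columns: a = 1946 (Exposed, case), b = 1399 (Exposed, non-case), c = 405 (Unexposed, case), d = 2061.
Risk in exposed = 1946/3345 = 0.58176; risk in unexposed = 405/2466 = 0.16423.
RR = 0.58176 / 0.16423 = 3.54230
The risk among the exposed is 3.54 times that among the unexposed.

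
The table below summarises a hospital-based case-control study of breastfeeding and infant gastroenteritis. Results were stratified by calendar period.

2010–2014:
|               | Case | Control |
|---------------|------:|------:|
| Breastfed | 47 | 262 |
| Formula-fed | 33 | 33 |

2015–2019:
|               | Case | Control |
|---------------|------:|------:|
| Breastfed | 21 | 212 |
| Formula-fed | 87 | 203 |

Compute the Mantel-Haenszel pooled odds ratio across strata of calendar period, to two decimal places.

OR_MH = Σ(aᵢdᵢ/nᵢ) / Σ(bᵢcᵢ/nᵢ), where nᵢ is the stratum total.
Stratum 1 (2010–2014): n = 375; a·d/n = 47·33/375 = 4.1360; b·c/n = 262·33/375 = 23.0560
Stratum 2 (2015–2019): n = 523; a·d/n = 21·203/523 = 8.1511; b·c/n = 212·87/523 = 35.2658
OR_MH = (4.1360 + 8.1511) / (23.0560 + 35.2658) = 12.2871 / 58.3218 = 0.21068

0.21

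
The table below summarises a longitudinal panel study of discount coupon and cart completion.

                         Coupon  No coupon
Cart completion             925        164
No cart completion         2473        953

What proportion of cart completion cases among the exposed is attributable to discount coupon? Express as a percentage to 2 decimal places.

Reading the table with exposure as columns: a = 925 (Coupon, case), b = 2473 (Coupon, non-case), c = 164 (No coupon, case), d = 953.
Risk in exposed = 925/3398 = 0.27222; risk in unexposed = 164/1117 = 0.14682.
RR = 0.27222/0.14682 = 1.85408
AR% = (RR − 1)/RR × 100 = (1.85408 − 1)/1.85408 × 100 = 46.0648%

46.06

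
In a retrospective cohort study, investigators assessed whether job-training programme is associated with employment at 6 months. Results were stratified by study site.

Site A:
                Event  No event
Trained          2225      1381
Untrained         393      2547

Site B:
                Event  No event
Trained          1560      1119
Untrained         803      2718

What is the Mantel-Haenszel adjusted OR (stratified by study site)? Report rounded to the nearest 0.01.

6.80

OR_MH = Σ(aᵢdᵢ/nᵢ) / Σ(bᵢcᵢ/nᵢ), where nᵢ is the stratum total.
Stratum 1 (Site A): n = 6546; a·d/n = 2225·2547/6546 = 865.7310; b·c/n = 1381·393/6546 = 82.9106
Stratum 2 (Site B): n = 6200; a·d/n = 1560·2718/6200 = 683.8839; b·c/n = 1119·803/6200 = 144.9285
OR_MH = (865.7310 + 683.8839) / (82.9106 + 144.9285) = 1549.6149 / 227.8392 = 6.80135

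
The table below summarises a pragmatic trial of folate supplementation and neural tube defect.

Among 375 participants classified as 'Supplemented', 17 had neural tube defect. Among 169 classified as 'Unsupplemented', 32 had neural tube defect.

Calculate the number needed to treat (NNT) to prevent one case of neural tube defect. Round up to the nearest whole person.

7

Risk in treated group = 17/375 = 0.04533; risk in control = 32/169 = 0.18935.
Absolute risk reduction = 0.18935 − 0.04533 = 0.14402
NNT = 1 / ARR = 1 / 0.14402 = 6.944 → round up → 7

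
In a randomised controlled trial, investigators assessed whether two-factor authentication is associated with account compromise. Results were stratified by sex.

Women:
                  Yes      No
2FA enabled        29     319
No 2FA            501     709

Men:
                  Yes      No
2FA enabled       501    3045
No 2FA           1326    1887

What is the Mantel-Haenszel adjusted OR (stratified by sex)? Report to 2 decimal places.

OR_MH = Σ(aᵢdᵢ/nᵢ) / Σ(bᵢcᵢ/nᵢ), where nᵢ is the stratum total.
Stratum 1 (Women): n = 1558; a·d/n = 29·709/1558 = 13.1970; b·c/n = 319·501/1558 = 102.5796
Stratum 2 (Men): n = 6759; a·d/n = 501·1887/6759 = 139.8708; b·c/n = 3045·1326/6759 = 597.3768
OR_MH = (13.1970 + 139.8708) / (102.5796 + 597.3768) = 153.0679 / 699.9564 = 0.21868

0.22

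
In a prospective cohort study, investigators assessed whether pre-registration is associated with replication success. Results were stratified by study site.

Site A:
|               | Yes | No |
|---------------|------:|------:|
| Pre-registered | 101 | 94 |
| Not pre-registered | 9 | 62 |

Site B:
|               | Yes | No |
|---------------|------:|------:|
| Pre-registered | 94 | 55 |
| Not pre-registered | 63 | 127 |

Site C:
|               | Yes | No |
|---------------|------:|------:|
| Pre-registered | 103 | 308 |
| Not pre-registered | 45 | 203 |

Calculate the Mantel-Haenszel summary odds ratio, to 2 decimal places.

OR_MH = Σ(aᵢdᵢ/nᵢ) / Σ(bᵢcᵢ/nᵢ), where nᵢ is the stratum total.
Stratum 1 (Site A): n = 266; a·d/n = 101·62/266 = 23.5414; b·c/n = 94·9/266 = 3.1805
Stratum 2 (Site B): n = 339; a·d/n = 94·127/339 = 35.2153; b·c/n = 55·63/339 = 10.2212
Stratum 3 (Site C): n = 659; a·d/n = 103·203/659 = 31.7284; b·c/n = 308·45/659 = 21.0319
OR_MH = (23.5414 + 35.2153 + 31.7284) / (3.1805 + 10.2212 + 21.0319) = 90.4851 / 34.4336 = 2.62782

2.63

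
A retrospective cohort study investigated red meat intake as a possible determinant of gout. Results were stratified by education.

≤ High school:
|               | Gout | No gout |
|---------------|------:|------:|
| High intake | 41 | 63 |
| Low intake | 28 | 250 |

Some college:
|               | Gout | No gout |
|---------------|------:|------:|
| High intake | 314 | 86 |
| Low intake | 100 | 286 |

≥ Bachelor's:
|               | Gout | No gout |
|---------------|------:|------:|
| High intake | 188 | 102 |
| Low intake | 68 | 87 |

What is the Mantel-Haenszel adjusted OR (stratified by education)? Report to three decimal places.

OR_MH = Σ(aᵢdᵢ/nᵢ) / Σ(bᵢcᵢ/nᵢ), where nᵢ is the stratum total.
Stratum 1 (≤ High school): n = 382; a·d/n = 41·250/382 = 26.8325; b·c/n = 63·28/382 = 4.6178
Stratum 2 (Some college): n = 786; a·d/n = 314·286/786 = 114.2545; b·c/n = 86·100/786 = 10.9415
Stratum 3 (≥ Bachelor's): n = 445; a·d/n = 188·87/445 = 36.7551; b·c/n = 102·68/445 = 15.5865
OR_MH = (26.8325 + 114.2545 + 36.7551) / (4.6178 + 10.9415 + 15.5865) = 177.8420 / 31.1458 = 5.70998

5.710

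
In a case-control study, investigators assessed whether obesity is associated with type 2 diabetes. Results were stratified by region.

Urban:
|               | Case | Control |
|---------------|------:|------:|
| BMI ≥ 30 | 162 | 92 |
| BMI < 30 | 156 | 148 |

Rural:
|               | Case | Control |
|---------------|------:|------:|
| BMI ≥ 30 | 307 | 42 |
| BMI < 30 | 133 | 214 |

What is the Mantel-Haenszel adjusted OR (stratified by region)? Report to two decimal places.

OR_MH = Σ(aᵢdᵢ/nᵢ) / Σ(bᵢcᵢ/nᵢ), where nᵢ is the stratum total.
Stratum 1 (Urban): n = 558; a·d/n = 162·148/558 = 42.9677; b·c/n = 92·156/558 = 25.7204
Stratum 2 (Rural): n = 696; a·d/n = 307·214/696 = 94.3937; b·c/n = 42·133/696 = 8.0259
OR_MH = (42.9677 + 94.3937) / (25.7204 + 8.0259) = 137.3614 / 33.7463 = 4.07042

4.07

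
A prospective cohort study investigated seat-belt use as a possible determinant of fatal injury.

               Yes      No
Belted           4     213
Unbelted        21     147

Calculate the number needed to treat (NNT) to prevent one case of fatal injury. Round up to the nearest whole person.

10

Risk in treated group = 4/217 = 0.01843; risk in control = 21/168 = 0.12500.
Absolute risk reduction = 0.12500 − 0.01843 = 0.10657
NNT = 1 / ARR = 1 / 0.10657 = 9.384 → round up → 10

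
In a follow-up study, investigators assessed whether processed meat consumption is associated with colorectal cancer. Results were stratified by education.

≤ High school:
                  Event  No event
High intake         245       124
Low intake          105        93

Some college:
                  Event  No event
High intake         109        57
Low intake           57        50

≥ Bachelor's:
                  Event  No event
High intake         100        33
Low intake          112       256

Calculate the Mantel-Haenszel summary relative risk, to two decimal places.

1.52

RR_MH = Σ(aᵢ·n₀ᵢ/nᵢ) / Σ(cᵢ·n₁ᵢ/nᵢ), with n₁ᵢ = aᵢ+bᵢ (exposed), n₀ᵢ = cᵢ+dᵢ (unexposed), nᵢ = n₁ᵢ+n₀ᵢ.
Stratum 1 (≤ High school): n₁ = 369, n₀ = 198, n = 567; a·n₀/n = 245·198/567 = 85.5556; c·n₁/n = 105·369/567 = 68.3333
Stratum 2 (Some college): n₁ = 166, n₀ = 107, n = 273; a·n₀/n = 109·107/273 = 42.7216; c·n₁/n = 57·166/273 = 34.6593
Stratum 3 (≥ Bachelor's): n₁ = 133, n₀ = 368, n = 501; a·n₀/n = 100·368/501 = 73.4531; c·n₁/n = 112·133/501 = 29.7325
RR_MH = (85.5556 + 42.7216 + 73.4531) / (68.3333 + 34.6593 + 29.7325) = 201.7303 / 132.7252 = 1.51991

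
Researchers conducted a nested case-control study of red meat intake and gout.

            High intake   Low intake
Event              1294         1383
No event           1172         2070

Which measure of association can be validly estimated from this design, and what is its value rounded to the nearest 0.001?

Reading the table with exposure as columns: a = 1294 (High intake, case), b = 1172 (High intake, non-case), c = 1383 (Low intake, case), d = 2070.
This is a nested case-control study: participants were sampled on outcome status, so risks in the source population cannot be estimated directly — relative risk is not valid here. The odds ratio is the appropriate measure.
OR = (a·d)/(b·c) = (1294 × 2070) / (1172 × 1383) = 2678580 / 1620876 = 1.65255

1.653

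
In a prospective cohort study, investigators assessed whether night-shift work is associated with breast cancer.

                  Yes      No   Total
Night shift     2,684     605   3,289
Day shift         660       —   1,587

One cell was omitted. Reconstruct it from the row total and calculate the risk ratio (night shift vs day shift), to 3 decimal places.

1.962

The missing cell is in the unexposed row: 1587 − 660 = 927.
So a = 2684, b = 605, c = 660, d = 927.
RR = [a/(a+b)] / [c/(c+d)] = (2684/3289) / (660/1587) = 0.81605/0.41588 = 1.96224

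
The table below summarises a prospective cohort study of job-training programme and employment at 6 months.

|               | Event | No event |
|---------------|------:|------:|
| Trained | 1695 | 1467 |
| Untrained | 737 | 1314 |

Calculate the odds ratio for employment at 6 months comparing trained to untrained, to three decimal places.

2.060

Cells: a = 1695, b = 1467, c = 737, d = 1314.
OR = (a·d)/(b·c) = (1695 × 1314) / (1467 × 737) = 2227230 / 1081179 = 2.06000
The odds of employment at 6 months are about 2.06 times as high in the trained group.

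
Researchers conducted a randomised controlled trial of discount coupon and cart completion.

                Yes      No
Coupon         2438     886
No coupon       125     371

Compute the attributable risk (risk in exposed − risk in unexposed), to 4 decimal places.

0.4814

Cells: a = 2438, b = 886, c = 125, d = 371.
Risk in exposed = 2438/3324 = 0.733454; risk in unexposed = 125/496 = 0.252016.
Risk difference = 0.733454 − 0.252016 = 0.481438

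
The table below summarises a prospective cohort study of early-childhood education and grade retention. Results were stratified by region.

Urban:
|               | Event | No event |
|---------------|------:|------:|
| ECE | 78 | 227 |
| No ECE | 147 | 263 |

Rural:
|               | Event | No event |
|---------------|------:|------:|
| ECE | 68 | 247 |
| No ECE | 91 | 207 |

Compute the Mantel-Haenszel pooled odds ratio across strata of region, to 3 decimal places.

0.620

OR_MH = Σ(aᵢdᵢ/nᵢ) / Σ(bᵢcᵢ/nᵢ), where nᵢ is the stratum total.
Stratum 1 (Urban): n = 715; a·d/n = 78·263/715 = 28.6909; b·c/n = 227·147/715 = 46.6699
Stratum 2 (Rural): n = 613; a·d/n = 68·207/613 = 22.9625; b·c/n = 247·91/613 = 36.6672
OR_MH = (28.6909 + 22.9625) / (46.6699 + 36.6672) = 51.6534 / 83.3371 = 0.61981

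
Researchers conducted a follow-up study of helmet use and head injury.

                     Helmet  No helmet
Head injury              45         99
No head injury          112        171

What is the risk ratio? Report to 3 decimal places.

0.782

Reading the table with exposure as columns: a = 45 (Helmet, case), b = 112 (Helmet, non-case), c = 99 (No helmet, case), d = 171.
Risk in exposed = 45/157 = 0.28662; risk in unexposed = 99/270 = 0.36667.
RR = 0.28662 / 0.36667 = 0.78170
The risk is 22% lower among the exposed than among the unexposed.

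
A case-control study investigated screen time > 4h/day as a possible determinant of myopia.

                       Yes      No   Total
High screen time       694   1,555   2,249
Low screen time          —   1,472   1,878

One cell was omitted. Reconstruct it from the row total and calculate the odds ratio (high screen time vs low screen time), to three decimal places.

1.618

The missing cell is in the unexposed row: 1878 − 1472 = 406.
So a = 694, b = 1555, c = 406, d = 1472.
OR = (a·d)/(b·c) = (694 × 1472) / (1555 × 406) = 1021568 / 631330 = 1.61812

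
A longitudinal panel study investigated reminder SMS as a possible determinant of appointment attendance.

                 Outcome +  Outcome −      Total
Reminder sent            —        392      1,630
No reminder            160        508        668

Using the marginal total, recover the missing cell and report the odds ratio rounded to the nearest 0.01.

The missing cell is in the exposed row: 1630 − 392 = 1238.
So a = 1238, b = 392, c = 160, d = 508.
OR = (a·d)/(b·c) = (1238 × 508) / (392 × 160) = 628904 / 62720 = 10.02717

10.03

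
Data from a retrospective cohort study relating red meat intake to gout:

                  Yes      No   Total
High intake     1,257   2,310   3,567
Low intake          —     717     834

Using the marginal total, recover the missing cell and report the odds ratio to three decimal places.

3.335

The missing cell is in the unexposed row: 834 − 717 = 117.
So a = 1257, b = 2310, c = 117, d = 717.
OR = (a·d)/(b·c) = (1257 × 717) / (2310 × 117) = 901269 / 270270 = 3.33470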